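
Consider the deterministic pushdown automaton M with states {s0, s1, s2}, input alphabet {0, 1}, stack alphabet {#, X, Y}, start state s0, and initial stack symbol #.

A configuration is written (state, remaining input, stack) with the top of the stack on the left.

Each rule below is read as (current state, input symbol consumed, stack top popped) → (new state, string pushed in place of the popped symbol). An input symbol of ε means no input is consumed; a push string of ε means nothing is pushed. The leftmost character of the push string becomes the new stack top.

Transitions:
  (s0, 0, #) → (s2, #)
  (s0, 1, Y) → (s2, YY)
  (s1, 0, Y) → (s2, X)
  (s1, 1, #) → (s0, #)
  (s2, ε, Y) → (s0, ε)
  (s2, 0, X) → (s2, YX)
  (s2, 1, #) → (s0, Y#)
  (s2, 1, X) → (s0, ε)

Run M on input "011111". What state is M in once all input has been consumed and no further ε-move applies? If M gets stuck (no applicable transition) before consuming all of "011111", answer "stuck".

(s0, 011111, #)
  read 0, top #: go to s2, push # → (s2, 11111, #)
  read 1, top #: go to s0, push Y# → (s0, 1111, Y#)
  read 1, top Y: go to s2, push YY → (s2, 111, YY#)
  ε-move, top Y: go to s0, push ε → (s0, 111, Y#)
  read 1, top Y: go to s2, push YY → (s2, 11, YY#)
  ε-move, top Y: go to s0, push ε → (s0, 11, Y#)
  read 1, top Y: go to s2, push YY → (s2, 1, YY#)
  ε-move, top Y: go to s0, push ε → (s0, 1, Y#)
  read 1, top Y: go to s2, push YY → (s2, ε, YY#)
  ε-move, top Y: go to s0, push ε → (s0, ε, Y#)
All input consumed; M is in state s0.

s0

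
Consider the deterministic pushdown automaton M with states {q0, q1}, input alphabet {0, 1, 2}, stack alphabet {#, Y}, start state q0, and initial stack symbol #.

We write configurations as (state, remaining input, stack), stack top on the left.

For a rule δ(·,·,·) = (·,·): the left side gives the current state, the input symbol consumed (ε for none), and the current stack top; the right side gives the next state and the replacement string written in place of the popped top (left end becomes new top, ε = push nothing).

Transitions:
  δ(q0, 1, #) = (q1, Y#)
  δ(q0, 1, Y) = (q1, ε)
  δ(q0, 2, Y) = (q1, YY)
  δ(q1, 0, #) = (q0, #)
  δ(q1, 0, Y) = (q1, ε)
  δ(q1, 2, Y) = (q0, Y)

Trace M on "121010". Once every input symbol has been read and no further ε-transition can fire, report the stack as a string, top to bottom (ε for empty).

(q0, 121010, #)
  read 1, top #: go to q1, push Y# → (q1, 21010, Y#)
  read 2, top Y: go to q0, push Y → (q0, 1010, Y#)
  read 1, top Y: go to q1, push ε → (q1, 010, #)
  read 0, top #: go to q0, push # → (q0, 10, #)
  read 1, top #: go to q1, push Y# → (q1, 0, Y#)
  read 0, top Y: go to q1, push ε → (q1, ε, #)
All input consumed in state q1 with stack #.

#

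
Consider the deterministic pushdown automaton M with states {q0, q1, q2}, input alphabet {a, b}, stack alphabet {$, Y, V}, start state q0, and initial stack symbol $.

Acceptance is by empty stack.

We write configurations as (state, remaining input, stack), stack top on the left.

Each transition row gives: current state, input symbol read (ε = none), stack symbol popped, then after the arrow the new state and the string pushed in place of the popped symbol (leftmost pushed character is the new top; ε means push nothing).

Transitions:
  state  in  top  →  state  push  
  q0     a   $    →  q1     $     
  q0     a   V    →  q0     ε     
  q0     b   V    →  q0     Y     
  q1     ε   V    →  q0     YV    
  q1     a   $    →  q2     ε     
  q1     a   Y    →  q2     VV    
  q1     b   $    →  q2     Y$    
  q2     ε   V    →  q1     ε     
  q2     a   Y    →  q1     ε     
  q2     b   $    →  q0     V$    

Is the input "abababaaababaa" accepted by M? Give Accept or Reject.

Reject

(q0, abababaaababaa, $) ⊢ (q1, bababaaababaa, $) ⊢ (q2, ababaaababaa, Y$) ⊢ (q1, babaaababaa, $) ⊢ (q2, abaaababaa, Y$) ⊢ (q1, baaababaa, $) ⊢ (q2, aaababaa, Y$) ⊢ (q1, aababaa, $) ⊢ (q2, ababaa, ε)
No transition applies at (q2, ababaa, ε); input not fully consumed.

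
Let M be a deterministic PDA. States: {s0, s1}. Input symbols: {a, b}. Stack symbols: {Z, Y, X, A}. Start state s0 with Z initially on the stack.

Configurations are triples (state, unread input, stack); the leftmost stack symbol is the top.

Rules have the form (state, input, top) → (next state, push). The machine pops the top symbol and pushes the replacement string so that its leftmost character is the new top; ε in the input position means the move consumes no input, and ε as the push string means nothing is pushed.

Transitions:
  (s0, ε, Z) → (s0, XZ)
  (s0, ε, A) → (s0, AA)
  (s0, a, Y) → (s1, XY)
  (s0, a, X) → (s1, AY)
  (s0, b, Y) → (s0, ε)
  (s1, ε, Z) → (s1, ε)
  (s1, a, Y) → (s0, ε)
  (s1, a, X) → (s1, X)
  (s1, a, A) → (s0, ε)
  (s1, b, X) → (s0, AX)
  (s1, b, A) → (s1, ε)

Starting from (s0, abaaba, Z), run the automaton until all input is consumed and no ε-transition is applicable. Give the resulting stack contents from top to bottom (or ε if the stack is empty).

(s0, abaaba, Z) ⊢ (s0, abaaba, XZ) ⊢ (s1, baaba, AYZ) ⊢ (s1, aaba, YZ) ⊢ (s0, aba, Z) ⊢ (s0, aba, XZ) ⊢ (s1, ba, AYZ) ⊢ (s1, a, YZ) ⊢ (s0, ε, Z) ⊢ (s0, ε, XZ)
All input consumed in state s0 with stack XZ.

XZ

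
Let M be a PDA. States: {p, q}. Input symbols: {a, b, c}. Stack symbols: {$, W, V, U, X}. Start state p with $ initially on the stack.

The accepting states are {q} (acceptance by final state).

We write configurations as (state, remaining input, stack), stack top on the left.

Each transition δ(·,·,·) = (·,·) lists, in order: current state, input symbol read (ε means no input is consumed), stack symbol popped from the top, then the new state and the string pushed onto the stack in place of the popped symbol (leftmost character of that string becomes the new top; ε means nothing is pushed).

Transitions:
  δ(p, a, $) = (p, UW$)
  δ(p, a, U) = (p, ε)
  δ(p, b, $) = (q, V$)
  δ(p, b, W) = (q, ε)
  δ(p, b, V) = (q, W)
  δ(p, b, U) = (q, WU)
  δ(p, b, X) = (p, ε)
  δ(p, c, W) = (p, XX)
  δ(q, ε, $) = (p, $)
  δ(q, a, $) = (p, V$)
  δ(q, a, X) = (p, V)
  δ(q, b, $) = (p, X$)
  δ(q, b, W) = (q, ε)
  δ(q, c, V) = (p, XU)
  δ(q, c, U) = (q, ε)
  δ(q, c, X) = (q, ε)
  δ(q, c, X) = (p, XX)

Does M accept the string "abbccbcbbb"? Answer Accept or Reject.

No computation consumes all input and reaches a final state.

Reject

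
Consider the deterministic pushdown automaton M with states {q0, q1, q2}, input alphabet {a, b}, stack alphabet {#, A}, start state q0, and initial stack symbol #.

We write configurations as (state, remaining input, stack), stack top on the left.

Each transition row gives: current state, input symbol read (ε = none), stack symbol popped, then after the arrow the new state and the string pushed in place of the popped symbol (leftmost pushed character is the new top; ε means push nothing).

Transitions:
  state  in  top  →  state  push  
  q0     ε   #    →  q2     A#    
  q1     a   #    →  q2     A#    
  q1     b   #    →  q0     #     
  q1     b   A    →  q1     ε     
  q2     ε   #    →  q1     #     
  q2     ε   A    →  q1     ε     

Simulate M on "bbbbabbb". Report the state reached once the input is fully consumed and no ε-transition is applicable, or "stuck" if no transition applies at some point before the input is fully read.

(q0, bbbbabbb, #)
  ε-move, top #: go to q2, push A# → (q2, bbbbabbb, A#)
  ε-move, top A: go to q1, push ε → (q1, bbbbabbb, #)
  read b, top #: go to q0, push # → (q0, bbbabbb, #)
  ε-move, top #: go to q2, push A# → (q2, bbbabbb, A#)
  ε-move, top A: go to q1, push ε → (q1, bbbabbb, #)
  read b, top #: go to q0, push # → (q0, bbabbb, #)
  ε-move, top #: go to q2, push A# → (q2, bbabbb, A#)
  ε-move, top A: go to q1, push ε → (q1, bbabbb, #)
  read b, top #: go to q0, push # → (q0, babbb, #)
  ε-move, top #: go to q2, push A# → (q2, babbb, A#)
  ε-move, top A: go to q1, push ε → (q1, babbb, #)
  read b, top #: go to q0, push # → (q0, abbb, #)
  ε-move, top #: go to q2, push A# → (q2, abbb, A#)
  ε-move, top A: go to q1, push ε → (q1, abbb, #)
  read a, top #: go to q2, push A# → (q2, bbb, A#)
  ε-move, top A: go to q1, push ε → (q1, bbb, #)
  read b, top #: go to q0, push # → (q0, bb, #)
  ε-move, top #: go to q2, push A# → (q2, bb, A#)
  ε-move, top A: go to q1, push ε → (q1, bb, #)
  read b, top #: go to q0, push # → (q0, b, #)
  ε-move, top #: go to q2, push A# → (q2, b, A#)
  ε-move, top A: go to q1, push ε → (q1, b, #)
  read b, top #: go to q0, push # → (q0, ε, #)
  ε-move, top #: go to q2, push A# → (q2, ε, A#)
  ε-move, top A: go to q1, push ε → (q1, ε, #)
All input consumed; M is in state q1.

q1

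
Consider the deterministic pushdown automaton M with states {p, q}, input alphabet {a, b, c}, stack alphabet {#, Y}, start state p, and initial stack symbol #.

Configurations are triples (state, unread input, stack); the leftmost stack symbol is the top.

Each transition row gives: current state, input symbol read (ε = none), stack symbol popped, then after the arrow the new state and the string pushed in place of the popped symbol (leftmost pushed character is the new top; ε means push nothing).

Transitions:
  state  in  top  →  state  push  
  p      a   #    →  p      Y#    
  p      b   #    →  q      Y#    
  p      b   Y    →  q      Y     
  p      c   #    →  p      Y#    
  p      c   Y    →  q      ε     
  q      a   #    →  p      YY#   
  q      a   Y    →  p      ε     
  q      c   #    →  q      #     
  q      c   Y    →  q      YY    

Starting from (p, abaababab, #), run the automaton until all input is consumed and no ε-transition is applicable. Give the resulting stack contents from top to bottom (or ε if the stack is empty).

Y#

(p, abaababab, #)
  read a, top #: go to p, push Y# → (p, baababab, Y#)
  read b, top Y: go to q, push Y → (q, aababab, Y#)
  read a, top Y: go to p, push ε → (p, ababab, #)
  read a, top #: go to p, push Y# → (p, babab, Y#)
  read b, top Y: go to q, push Y → (q, abab, Y#)
  read a, top Y: go to p, push ε → (p, bab, #)
  read b, top #: go to q, push Y# → (q, ab, Y#)
  read a, top Y: go to p, push ε → (p, b, #)
  read b, top #: go to q, push Y# → (q, ε, Y#)
All input consumed in state q with stack Y#.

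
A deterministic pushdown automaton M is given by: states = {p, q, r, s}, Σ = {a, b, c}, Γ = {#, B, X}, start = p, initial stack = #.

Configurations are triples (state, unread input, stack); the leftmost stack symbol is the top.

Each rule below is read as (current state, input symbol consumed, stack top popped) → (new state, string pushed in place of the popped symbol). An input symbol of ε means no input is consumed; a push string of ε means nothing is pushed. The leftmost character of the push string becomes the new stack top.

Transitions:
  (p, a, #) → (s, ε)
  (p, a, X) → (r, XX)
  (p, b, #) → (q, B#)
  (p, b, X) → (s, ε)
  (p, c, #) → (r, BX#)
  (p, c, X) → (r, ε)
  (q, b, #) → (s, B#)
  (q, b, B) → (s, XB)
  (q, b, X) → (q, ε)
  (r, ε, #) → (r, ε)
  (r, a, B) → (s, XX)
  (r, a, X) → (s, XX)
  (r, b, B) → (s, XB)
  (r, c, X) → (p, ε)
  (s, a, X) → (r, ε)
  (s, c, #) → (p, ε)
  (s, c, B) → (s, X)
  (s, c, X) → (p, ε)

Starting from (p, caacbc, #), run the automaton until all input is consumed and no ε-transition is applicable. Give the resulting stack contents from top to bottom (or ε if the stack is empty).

ε

(p, caacbc, #) ⊢ (r, aacbc, BX#) ⊢ (s, acbc, XXX#) ⊢ (r, cbc, XX#) ⊢ (p, bc, X#) ⊢ (s, c, #) ⊢ (p, ε, ε)
All input consumed in state p with stack ε.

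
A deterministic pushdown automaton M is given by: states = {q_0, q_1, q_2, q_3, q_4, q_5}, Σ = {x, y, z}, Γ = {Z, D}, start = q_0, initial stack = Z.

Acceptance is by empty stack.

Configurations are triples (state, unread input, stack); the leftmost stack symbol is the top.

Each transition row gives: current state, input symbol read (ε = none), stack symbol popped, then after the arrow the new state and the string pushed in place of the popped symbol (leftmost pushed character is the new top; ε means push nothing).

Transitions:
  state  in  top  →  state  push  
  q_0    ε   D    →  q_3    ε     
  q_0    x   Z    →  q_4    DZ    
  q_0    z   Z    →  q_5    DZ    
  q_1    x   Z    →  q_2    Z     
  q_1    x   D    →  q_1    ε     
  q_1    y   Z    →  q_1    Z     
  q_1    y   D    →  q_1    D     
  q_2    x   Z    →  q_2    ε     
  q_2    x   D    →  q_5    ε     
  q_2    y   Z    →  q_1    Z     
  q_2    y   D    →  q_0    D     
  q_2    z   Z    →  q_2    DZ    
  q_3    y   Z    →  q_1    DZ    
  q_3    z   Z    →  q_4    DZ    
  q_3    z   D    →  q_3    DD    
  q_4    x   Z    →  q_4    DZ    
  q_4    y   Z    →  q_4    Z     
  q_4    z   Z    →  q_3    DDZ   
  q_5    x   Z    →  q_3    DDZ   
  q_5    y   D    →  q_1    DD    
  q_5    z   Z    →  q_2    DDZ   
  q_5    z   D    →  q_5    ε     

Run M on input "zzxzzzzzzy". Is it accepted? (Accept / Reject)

(q_0, zzxzzzzzzy, Z)
  read z, top Z: go to q_5, push DZ → (q_5, zxzzzzzzy, DZ)
  read z, top D: go to q_5, push ε → (q_5, xzzzzzzy, Z)
  read x, top Z: go to q_3, push DDZ → (q_3, zzzzzzy, DDZ)
  read z, top D: go to q_3, push DD → (q_3, zzzzzy, DDDZ)
  read z, top D: go to q_3, push DD → (q_3, zzzzy, DDDDZ)
  read z, top D: go to q_3, push DD → (q_3, zzzy, DDDDDZ)
  read z, top D: go to q_3, push DD → (q_3, zzy, DDDDDDZ)
  read z, top D: go to q_3, push DD → (q_3, zy, DDDDDDDZ)
  read z, top D: go to q_3, push DD → (q_3, y, DDDDDDDDZ)
No transition applies at (q_3, y, DDDDDDDDZ); input not fully consumed.

Reject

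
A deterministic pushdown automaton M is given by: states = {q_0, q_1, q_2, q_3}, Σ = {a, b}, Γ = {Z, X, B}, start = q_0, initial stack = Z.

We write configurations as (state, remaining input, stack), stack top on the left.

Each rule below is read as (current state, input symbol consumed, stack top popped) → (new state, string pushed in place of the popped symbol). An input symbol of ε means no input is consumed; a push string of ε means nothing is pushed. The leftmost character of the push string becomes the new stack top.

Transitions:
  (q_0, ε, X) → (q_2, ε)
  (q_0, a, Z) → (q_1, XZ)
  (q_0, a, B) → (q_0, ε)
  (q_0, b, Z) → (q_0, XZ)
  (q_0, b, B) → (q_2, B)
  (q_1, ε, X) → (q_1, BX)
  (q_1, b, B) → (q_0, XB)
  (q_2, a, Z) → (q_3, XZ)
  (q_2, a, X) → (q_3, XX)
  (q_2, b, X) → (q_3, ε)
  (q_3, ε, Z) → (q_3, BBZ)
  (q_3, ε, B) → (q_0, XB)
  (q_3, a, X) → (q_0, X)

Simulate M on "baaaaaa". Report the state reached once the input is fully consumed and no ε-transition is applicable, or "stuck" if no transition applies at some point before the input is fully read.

(q_0, baaaaaa, Z) ⊢ (q_0, aaaaaa, XZ) ⊢ (q_2, aaaaaa, Z) ⊢ (q_3, aaaaa, XZ) ⊢ (q_0, aaaa, XZ) ⊢ (q_2, aaaa, Z) ⊢ (q_3, aaa, XZ) ⊢ (q_0, aa, XZ) ⊢ (q_2, aa, Z) ⊢ (q_3, a, XZ) ⊢ (q_0, ε, XZ) ⊢ (q_2, ε, Z)
All input consumed; M is in state q_2.

q_2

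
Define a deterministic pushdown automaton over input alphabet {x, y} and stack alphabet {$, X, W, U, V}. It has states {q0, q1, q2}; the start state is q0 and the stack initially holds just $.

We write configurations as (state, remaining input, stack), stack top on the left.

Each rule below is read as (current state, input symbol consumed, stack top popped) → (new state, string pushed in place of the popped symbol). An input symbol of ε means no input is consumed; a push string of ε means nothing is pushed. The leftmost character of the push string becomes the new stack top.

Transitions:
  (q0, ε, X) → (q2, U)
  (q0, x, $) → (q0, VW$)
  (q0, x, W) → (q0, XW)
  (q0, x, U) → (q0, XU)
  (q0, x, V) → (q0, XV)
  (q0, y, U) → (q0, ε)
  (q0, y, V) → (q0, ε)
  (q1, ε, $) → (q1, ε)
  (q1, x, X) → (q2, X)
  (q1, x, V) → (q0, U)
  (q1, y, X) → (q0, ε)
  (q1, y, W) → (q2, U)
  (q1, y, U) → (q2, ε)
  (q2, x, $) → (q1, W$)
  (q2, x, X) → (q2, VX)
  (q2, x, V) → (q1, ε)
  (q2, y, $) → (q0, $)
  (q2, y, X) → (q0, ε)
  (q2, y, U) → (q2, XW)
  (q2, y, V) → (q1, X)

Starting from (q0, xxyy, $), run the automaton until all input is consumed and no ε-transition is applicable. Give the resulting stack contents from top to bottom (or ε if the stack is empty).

WVW$

(q0, xxyy, $)
  read x, top $: go to q0, push VW$ → (q0, xyy, VW$)
  read x, top V: go to q0, push XV → (q0, yy, XVW$)
  ε-move, top X: go to q2, push U → (q2, yy, UVW$)
  read y, top U: go to q2, push XW → (q2, y, XWVW$)
  read y, top X: go to q0, push ε → (q0, ε, WVW$)
All input consumed in state q0 with stack WVW$.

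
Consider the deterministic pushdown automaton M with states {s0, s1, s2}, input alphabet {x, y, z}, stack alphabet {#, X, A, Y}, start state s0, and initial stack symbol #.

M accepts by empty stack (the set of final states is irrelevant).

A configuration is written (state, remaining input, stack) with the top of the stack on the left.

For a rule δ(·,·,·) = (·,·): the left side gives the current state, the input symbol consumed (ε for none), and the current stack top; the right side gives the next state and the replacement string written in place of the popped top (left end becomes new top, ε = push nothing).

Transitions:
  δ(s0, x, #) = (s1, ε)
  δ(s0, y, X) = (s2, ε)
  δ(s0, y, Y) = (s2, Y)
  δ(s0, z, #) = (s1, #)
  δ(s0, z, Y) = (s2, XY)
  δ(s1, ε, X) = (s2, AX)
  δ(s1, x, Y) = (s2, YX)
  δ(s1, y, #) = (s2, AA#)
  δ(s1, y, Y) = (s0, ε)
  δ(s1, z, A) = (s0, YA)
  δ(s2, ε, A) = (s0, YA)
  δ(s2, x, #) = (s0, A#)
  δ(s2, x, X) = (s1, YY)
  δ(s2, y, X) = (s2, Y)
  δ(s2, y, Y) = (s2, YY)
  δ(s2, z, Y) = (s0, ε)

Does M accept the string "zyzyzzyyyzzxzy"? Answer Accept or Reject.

Reject

(s0, zyzyzzyyyzzxzy, #) ⊢ (s1, yzyzzyyyzzxzy, #) ⊢ (s2, zyzzyyyzzxzy, AA#) ⊢ (s0, zyzzyyyzzxzy, YAA#) ⊢ (s2, yzzyyyzzxzy, XYAA#) ⊢ (s2, zzyyyzzxzy, YYAA#) ⊢ (s0, zyyyzzxzy, YAA#) ⊢ (s2, yyyzzxzy, XYAA#) ⊢ (s2, yyzzxzy, YYAA#) ⊢ (s2, yzzxzy, YYYAA#) ⊢ (s2, zzxzy, YYYYAA#) ⊢ (s0, zxzy, YYYAA#) ⊢ (s2, xzy, XYYYAA#) ⊢ (s1, zy, YYYYYAA#)
No transition applies at (s1, zy, YYYYYAA#); input not fully consumed.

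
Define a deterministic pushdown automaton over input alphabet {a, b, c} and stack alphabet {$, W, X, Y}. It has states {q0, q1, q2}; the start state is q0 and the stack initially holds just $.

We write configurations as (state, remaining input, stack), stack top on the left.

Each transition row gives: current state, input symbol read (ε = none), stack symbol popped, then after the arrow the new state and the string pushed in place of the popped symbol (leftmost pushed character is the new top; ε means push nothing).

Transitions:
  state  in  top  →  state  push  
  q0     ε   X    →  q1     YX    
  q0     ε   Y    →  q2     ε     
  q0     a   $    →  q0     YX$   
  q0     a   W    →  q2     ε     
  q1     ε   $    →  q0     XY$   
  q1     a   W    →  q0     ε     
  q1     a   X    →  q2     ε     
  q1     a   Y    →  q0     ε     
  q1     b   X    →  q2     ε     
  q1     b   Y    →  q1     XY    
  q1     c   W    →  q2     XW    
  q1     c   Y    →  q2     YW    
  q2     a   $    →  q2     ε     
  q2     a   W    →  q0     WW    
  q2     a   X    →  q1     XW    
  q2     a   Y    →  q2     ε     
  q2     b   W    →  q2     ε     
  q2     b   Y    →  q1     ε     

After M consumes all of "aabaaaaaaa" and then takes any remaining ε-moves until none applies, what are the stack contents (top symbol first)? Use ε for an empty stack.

(q0, aabaaaaaaa, $)
  read a, top $: go to q0, push YX$ → (q0, abaaaaaaa, YX$)
  ε-move, top Y: go to q2, push ε → (q2, abaaaaaaa, X$)
  read a, top X: go to q1, push XW → (q1, baaaaaaa, XW$)
  read b, top X: go to q2, push ε → (q2, aaaaaaa, W$)
  read a, top W: go to q0, push WW → (q0, aaaaaa, WW$)
  read a, top W: go to q2, push ε → (q2, aaaaa, W$)
  read a, top W: go to q0, push WW → (q0, aaaa, WW$)
  read a, top W: go to q2, push ε → (q2, aaa, W$)
  read a, top W: go to q0, push WW → (q0, aa, WW$)
  read a, top W: go to q2, push ε → (q2, a, W$)
  read a, top W: go to q0, push WW → (q0, ε, WW$)
All input consumed in state q0 with stack WW$.

WW$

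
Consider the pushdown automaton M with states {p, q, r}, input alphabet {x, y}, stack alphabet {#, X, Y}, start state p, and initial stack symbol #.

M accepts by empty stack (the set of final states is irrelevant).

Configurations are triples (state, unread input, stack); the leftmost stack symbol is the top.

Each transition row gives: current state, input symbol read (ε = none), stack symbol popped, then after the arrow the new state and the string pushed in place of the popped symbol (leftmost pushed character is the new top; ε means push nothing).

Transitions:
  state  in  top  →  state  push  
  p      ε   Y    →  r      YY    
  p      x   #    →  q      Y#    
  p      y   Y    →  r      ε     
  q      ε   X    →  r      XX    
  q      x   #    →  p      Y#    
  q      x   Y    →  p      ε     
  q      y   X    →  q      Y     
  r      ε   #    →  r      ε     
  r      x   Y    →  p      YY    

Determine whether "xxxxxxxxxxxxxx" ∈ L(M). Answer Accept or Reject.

Reject

No computation consumes all input and empties the stack.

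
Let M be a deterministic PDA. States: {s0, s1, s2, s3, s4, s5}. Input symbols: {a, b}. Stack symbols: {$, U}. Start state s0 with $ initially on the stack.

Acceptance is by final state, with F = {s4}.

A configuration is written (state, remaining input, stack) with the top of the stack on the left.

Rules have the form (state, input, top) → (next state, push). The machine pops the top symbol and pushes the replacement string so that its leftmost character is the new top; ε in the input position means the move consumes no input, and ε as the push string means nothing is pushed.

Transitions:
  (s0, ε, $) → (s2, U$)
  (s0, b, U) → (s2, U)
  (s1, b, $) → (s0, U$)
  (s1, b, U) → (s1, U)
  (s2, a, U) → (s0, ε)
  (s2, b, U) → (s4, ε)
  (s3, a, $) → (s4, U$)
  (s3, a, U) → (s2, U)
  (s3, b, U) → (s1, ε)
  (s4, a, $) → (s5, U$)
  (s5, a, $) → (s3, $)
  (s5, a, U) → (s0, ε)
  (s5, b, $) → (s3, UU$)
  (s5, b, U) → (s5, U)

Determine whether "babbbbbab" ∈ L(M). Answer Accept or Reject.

(s0, babbbbbab, $) ⊢ (s2, babbbbbab, U$) ⊢ (s4, abbbbbab, $) ⊢ (s5, bbbbbab, U$) ⊢ (s5, bbbbab, U$) ⊢ (s5, bbbab, U$) ⊢ (s5, bbab, U$) ⊢ (s5, bab, U$) ⊢ (s5, ab, U$) ⊢ (s0, b, $) ⊢ (s2, b, U$) ⊢ (s4, ε, $)
All input consumed; state s4 ∈ F.

Accept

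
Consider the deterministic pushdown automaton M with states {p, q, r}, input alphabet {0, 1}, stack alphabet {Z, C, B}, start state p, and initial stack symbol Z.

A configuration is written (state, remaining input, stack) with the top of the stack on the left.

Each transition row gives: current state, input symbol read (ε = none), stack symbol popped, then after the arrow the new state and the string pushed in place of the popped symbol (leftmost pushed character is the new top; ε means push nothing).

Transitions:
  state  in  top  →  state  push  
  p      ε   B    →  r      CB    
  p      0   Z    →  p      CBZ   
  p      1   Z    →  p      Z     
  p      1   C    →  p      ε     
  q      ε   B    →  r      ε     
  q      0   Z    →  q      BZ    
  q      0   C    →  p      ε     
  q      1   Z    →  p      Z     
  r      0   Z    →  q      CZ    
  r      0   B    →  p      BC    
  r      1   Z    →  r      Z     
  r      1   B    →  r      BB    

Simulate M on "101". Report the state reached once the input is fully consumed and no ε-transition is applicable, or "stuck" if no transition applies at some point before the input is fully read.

r

(p, 101, Z) ⊢ (p, 01, Z) ⊢ (p, 1, CBZ) ⊢ (p, ε, BZ) ⊢ (r, ε, CBZ)
All input consumed; M is in state r.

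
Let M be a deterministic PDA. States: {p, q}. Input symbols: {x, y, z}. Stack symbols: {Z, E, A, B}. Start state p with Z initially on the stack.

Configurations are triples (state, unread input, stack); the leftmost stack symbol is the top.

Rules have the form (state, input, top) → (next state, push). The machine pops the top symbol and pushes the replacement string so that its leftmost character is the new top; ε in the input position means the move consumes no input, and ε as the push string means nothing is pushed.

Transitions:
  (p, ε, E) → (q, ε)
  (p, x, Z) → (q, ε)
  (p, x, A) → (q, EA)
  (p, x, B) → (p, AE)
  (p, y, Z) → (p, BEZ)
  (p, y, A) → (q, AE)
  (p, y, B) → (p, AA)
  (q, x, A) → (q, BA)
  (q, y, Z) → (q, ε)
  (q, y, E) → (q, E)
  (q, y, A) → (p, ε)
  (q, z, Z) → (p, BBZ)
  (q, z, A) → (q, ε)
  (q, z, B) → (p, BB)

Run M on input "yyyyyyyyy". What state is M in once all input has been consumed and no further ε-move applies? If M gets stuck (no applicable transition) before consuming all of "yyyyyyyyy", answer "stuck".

stuck

(p, yyyyyyyyy, Z)
  read y, top Z: go to p, push BEZ → (p, yyyyyyyy, BEZ)
  read y, top B: go to p, push AA → (p, yyyyyyy, AAEZ)
  read y, top A: go to q, push AE → (q, yyyyyy, AEAEZ)
  read y, top A: go to p, push ε → (p, yyyyy, EAEZ)
  ε-move, top E: go to q, push ε → (q, yyyyy, AEZ)
  read y, top A: go to p, push ε → (p, yyyy, EZ)
  ε-move, top E: go to q, push ε → (q, yyyy, Z)
  read y, top Z: go to q, push ε → (q, yyy, ε)
No transition for (q, y, top ε); M blocks with input yyy remaining.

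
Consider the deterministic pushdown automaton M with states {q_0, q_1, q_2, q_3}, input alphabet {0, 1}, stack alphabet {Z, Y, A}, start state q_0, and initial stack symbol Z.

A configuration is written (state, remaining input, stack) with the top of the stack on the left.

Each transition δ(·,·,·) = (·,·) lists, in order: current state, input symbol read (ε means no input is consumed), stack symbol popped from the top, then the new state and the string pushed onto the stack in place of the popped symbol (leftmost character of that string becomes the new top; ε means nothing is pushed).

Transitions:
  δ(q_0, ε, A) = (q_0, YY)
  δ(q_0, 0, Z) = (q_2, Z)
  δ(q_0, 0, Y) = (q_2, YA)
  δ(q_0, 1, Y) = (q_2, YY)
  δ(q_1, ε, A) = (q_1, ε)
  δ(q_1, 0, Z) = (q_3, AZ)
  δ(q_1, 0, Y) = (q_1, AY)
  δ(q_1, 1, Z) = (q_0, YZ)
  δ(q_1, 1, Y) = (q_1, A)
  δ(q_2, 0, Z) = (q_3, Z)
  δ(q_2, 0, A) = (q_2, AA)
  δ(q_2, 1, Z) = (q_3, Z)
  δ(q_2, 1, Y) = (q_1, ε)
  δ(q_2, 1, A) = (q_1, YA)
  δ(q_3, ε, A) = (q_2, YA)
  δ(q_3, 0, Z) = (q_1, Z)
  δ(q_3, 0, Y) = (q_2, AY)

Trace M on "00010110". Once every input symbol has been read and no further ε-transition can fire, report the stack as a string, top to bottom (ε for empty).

(q_0, 00010110, Z)
  read 0, top Z: go to q_2, push Z → (q_2, 0010110, Z)
  read 0, top Z: go to q_3, push Z → (q_3, 010110, Z)
  read 0, top Z: go to q_1, push Z → (q_1, 10110, Z)
  read 1, top Z: go to q_0, push YZ → (q_0, 0110, YZ)
  read 0, top Y: go to q_2, push YA → (q_2, 110, YAZ)
  read 1, top Y: go to q_1, push ε → (q_1, 10, AZ)
  ε-move, top A: go to q_1, push ε → (q_1, 10, Z)
  read 1, top Z: go to q_0, push YZ → (q_0, 0, YZ)
  read 0, top Y: go to q_2, push YA → (q_2, ε, YAZ)
All input consumed in state q_2 with stack YAZ.

YAZ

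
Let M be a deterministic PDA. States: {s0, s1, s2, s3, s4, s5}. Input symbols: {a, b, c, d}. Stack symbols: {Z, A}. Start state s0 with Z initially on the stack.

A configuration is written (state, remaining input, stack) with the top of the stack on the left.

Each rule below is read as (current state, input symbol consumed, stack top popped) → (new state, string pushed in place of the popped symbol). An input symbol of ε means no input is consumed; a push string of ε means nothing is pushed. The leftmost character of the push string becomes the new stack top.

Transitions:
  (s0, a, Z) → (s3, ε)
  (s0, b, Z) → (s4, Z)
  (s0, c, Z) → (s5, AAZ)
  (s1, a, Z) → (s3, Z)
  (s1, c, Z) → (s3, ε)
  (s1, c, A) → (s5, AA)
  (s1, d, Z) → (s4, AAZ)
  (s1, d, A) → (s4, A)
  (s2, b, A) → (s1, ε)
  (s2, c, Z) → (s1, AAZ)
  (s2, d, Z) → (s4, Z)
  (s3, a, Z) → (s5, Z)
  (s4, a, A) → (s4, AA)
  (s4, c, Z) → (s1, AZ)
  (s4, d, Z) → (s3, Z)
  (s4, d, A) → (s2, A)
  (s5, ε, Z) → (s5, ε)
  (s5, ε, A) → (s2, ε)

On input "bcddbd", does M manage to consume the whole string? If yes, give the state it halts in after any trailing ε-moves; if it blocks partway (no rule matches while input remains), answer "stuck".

(s0, bcddbd, Z)
  read b, top Z: go to s4, push Z → (s4, cddbd, Z)
  read c, top Z: go to s1, push AZ → (s1, ddbd, AZ)
  read d, top A: go to s4, push A → (s4, dbd, AZ)
  read d, top A: go to s2, push A → (s2, bd, AZ)
  read b, top A: go to s1, push ε → (s1, d, Z)
  read d, top Z: go to s4, push AAZ → (s4, ε, AAZ)
All input consumed; M is in state s4.

s4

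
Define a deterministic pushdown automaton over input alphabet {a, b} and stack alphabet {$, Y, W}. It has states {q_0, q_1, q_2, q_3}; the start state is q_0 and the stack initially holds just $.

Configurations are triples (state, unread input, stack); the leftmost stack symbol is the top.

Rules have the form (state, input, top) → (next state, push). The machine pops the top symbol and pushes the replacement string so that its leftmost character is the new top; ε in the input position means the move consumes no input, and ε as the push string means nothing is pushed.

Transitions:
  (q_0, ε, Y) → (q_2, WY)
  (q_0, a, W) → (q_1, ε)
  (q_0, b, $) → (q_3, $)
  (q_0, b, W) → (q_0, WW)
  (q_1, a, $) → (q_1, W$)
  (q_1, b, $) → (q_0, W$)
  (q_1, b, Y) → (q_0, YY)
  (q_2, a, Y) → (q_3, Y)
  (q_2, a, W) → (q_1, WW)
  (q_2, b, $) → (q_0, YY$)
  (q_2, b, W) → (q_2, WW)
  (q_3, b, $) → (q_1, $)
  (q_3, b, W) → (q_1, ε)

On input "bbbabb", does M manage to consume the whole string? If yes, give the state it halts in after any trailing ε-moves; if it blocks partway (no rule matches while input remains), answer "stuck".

q_0

(q_0, bbbabb, $)
  read b, top $: go to q_3, push $ → (q_3, bbabb, $)
  read b, top $: go to q_1, push $ → (q_1, babb, $)
  read b, top $: go to q_0, push W$ → (q_0, abb, W$)
  read a, top W: go to q_1, push ε → (q_1, bb, $)
  read b, top $: go to q_0, push W$ → (q_0, b, W$)
  read b, top W: go to q_0, push WW → (q_0, ε, WW$)
All input consumed; M is in state q_0.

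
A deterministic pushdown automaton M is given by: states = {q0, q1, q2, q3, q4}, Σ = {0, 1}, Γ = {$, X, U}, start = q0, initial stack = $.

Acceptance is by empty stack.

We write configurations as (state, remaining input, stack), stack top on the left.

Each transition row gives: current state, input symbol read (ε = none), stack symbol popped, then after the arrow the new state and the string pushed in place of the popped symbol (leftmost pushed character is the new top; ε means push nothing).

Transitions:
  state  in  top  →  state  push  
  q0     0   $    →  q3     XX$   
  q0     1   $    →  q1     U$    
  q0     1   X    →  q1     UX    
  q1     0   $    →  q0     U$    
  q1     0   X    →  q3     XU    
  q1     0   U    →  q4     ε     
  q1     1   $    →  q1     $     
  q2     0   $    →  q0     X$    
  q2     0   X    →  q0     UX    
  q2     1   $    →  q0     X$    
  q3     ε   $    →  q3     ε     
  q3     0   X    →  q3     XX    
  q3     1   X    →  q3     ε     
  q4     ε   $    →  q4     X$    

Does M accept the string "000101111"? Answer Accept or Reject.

(q0, 000101111, $) ⊢ (q3, 00101111, XX$) ⊢ (q3, 0101111, XXX$) ⊢ (q3, 101111, XXXX$) ⊢ (q3, 01111, XXX$) ⊢ (q3, 1111, XXXX$) ⊢ (q3, 111, XXX$) ⊢ (q3, 11, XX$) ⊢ (q3, 1, X$) ⊢ (q3, ε, $) ⊢ (q3, ε, ε)
All input consumed and the stack is empty.

Accept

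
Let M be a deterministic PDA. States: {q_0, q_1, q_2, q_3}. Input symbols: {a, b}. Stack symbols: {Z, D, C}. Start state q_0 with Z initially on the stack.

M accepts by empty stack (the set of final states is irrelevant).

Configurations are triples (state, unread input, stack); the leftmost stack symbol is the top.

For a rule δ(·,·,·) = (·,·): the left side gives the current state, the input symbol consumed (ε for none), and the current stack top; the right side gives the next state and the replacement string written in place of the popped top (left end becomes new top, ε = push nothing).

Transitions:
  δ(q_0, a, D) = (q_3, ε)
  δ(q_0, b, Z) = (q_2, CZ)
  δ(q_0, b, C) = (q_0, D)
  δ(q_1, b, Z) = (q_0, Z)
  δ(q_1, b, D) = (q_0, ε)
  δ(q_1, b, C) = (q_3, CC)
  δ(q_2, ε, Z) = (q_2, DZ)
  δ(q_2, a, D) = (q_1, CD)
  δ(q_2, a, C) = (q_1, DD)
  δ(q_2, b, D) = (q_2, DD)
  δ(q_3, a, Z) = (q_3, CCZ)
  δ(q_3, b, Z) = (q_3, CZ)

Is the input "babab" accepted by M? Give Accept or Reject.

(q_0, babab, Z) ⊢ (q_2, abab, CZ) ⊢ (q_1, bab, DDZ) ⊢ (q_0, ab, DZ) ⊢ (q_3, b, Z) ⊢ (q_3, ε, CZ)
All input consumed; stack is CZ, not empty, and no further ε-move applies.

Reject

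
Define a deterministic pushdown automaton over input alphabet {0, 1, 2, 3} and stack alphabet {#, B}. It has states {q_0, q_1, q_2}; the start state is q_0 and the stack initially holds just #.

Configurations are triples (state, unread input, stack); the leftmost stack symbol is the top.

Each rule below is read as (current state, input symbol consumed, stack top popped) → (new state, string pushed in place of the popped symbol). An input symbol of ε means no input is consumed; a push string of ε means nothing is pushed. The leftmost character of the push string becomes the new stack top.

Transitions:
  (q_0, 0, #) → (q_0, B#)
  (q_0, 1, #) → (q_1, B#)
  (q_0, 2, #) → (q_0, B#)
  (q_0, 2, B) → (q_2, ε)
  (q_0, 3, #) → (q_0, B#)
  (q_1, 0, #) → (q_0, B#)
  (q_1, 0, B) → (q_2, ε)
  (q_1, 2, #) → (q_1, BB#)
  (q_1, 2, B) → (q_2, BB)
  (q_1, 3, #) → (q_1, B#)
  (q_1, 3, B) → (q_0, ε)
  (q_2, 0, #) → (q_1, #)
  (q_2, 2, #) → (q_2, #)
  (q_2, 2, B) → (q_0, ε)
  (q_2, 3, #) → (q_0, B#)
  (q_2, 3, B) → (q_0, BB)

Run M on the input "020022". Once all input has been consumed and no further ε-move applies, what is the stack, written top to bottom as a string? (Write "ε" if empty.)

(q_0, 020022, #)
  read 0, top #: go to q_0, push B# → (q_0, 20022, B#)
  read 2, top B: go to q_2, push ε → (q_2, 0022, #)
  read 0, top #: go to q_1, push # → (q_1, 022, #)
  read 0, top #: go to q_0, push B# → (q_0, 22, B#)
  read 2, top B: go to q_2, push ε → (q_2, 2, #)
  read 2, top #: go to q_2, push # → (q_2, ε, #)
All input consumed in state q_2 with stack #.

#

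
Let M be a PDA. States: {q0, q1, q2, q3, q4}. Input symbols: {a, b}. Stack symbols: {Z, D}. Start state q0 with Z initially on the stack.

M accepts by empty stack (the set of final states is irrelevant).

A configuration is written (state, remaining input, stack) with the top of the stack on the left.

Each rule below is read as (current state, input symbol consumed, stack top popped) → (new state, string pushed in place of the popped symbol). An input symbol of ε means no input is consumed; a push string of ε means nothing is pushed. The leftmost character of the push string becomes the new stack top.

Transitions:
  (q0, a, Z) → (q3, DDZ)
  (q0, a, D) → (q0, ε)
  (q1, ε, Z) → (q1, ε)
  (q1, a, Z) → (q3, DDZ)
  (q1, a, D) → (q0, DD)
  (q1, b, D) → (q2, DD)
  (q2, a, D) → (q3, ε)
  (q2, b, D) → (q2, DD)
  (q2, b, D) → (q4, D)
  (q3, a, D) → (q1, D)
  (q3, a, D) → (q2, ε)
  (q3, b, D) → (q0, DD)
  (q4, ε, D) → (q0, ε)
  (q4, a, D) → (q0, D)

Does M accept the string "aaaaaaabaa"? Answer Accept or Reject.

Reject

No computation consumes all input and empties the stack.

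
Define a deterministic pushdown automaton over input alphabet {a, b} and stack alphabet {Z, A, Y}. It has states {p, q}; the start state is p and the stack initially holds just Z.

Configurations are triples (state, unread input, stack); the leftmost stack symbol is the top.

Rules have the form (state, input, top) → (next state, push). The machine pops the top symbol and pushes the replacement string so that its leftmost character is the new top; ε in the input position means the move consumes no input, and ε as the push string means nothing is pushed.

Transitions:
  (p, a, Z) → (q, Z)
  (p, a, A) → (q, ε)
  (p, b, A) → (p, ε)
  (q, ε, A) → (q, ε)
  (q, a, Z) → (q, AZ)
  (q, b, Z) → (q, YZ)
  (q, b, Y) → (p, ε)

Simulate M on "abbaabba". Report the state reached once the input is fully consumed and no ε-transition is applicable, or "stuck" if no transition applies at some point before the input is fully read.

q

(p, abbaabba, Z) ⊢ (q, bbaabba, Z) ⊢ (q, baabba, YZ) ⊢ (p, aabba, Z) ⊢ (q, abba, Z) ⊢ (q, bba, AZ) ⊢ (q, bba, Z) ⊢ (q, ba, YZ) ⊢ (p, a, Z) ⊢ (q, ε, Z)
All input consumed; M is in state q.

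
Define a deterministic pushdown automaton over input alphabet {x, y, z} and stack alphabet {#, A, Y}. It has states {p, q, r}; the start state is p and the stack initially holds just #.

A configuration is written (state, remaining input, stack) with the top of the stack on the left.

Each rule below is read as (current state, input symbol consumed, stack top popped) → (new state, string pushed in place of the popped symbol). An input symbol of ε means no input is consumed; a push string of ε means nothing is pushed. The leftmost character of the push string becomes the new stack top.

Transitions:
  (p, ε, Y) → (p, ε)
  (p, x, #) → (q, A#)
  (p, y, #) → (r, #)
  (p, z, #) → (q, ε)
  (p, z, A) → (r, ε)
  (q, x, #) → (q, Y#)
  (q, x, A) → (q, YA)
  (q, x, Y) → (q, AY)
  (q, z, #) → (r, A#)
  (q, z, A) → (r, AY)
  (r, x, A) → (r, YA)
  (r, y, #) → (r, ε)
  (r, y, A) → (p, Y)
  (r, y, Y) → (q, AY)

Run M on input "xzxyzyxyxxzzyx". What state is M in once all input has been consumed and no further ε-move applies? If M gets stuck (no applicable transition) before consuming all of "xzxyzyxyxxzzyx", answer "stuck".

(p, xzxyzyxyxxzzyx, #) ⊢ (q, zxyzyxyxxzzyx, A#) ⊢ (r, xyzyxyxxzzyx, AY#) ⊢ (r, yzyxyxxzzyx, YAY#) ⊢ (q, zyxyxxzzyx, AYAY#) ⊢ (r, yxyxxzzyx, AYYAY#) ⊢ (p, xyxxzzyx, YYYAY#) ⊢ (p, xyxxzzyx, YYAY#) ⊢ (p, xyxxzzyx, YAY#) ⊢ (p, xyxxzzyx, AY#)
No transition for (p, x, top A); M blocks with input xyxxzzyx remaining.

stuck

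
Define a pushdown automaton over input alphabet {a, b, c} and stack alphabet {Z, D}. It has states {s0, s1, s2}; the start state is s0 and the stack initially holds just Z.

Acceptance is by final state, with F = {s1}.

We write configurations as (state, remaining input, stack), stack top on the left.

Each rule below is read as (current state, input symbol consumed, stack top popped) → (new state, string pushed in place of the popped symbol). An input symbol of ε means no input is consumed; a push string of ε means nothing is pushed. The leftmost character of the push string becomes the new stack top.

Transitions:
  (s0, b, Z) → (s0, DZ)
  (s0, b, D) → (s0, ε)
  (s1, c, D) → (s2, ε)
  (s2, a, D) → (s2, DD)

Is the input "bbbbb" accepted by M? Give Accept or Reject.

Reject

No computation consumes all input and reaches a final state.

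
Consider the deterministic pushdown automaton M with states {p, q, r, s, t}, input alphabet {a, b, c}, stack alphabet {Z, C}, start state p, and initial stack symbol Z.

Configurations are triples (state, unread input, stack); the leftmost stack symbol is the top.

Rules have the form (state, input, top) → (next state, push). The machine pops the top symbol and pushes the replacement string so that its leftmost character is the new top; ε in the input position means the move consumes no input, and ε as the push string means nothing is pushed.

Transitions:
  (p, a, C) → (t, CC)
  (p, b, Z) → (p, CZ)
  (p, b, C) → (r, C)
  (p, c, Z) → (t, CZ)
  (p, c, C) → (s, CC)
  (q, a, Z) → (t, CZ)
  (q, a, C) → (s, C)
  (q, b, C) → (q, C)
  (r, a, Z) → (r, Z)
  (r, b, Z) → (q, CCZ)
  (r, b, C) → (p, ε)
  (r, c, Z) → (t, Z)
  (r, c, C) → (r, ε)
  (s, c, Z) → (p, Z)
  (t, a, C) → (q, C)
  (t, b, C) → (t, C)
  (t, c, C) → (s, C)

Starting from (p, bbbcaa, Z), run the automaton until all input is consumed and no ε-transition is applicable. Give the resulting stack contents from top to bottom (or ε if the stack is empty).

CZ

(p, bbbcaa, Z) ⊢ (p, bbcaa, CZ) ⊢ (r, bcaa, CZ) ⊢ (p, caa, Z) ⊢ (t, aa, CZ) ⊢ (q, a, CZ) ⊢ (s, ε, CZ)
All input consumed in state s with stack CZ.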